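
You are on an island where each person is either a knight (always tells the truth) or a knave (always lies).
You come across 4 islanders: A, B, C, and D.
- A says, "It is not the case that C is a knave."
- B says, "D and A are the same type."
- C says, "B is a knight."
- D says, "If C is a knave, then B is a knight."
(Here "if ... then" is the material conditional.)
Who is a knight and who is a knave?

A is a knight; "it is not the case that C is a knave" is True, as required.
Since B is a knight, "D and A are the same type" needs to be True, which holds.
As a knight, C's statement "B is a knight" should be True; it is.
D is a knight, so "if C is a knave, then B is a knight" must be True — and it is.

A is a knight, B is a knight, C is a knight, and D is a knight.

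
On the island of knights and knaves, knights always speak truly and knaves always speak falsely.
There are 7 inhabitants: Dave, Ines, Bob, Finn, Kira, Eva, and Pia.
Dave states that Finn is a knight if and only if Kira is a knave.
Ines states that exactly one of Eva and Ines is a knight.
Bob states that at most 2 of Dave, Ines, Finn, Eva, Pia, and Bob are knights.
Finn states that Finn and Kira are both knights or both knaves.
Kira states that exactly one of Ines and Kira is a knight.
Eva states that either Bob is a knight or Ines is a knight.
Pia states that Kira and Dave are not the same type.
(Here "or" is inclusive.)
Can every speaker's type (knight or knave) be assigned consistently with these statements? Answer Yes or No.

No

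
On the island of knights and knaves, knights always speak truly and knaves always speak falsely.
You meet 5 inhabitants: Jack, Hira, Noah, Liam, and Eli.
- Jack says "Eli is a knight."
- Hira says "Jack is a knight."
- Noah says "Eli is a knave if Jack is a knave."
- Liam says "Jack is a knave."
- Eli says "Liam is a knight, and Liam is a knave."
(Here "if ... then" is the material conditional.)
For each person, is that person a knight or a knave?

Jack is a knave, and the claim "Eli is a knight" is indeed false.
Hira is a knave, so "Jack is a knight" must be false — and it is.
Since Noah is a knight, "Eli is a knave if Jack is a knave" needs to be true, which holds.
As a knight, Liam's statement "Jack is a knave" should be true; it is.
Eli is a knave, so "Liam is a knight, and Liam is a knave" must be false — and it is.

Jack is a knave, Hira is a knave, Noah is a knight, Liam is a knight, and Eli is a knave.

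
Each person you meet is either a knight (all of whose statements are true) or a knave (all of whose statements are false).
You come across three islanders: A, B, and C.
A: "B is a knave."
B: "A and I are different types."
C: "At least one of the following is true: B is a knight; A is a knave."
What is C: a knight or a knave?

C is a knight.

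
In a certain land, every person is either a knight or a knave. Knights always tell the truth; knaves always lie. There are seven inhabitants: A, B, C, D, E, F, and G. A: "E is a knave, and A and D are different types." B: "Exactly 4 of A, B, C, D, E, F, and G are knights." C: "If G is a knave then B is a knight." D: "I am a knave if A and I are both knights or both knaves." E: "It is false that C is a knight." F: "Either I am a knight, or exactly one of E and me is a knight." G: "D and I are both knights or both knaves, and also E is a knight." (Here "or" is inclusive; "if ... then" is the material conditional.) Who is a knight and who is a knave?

A is a knave, B is a knave, C is a knave, D is a knight, E is a knight, F is a knight, and G is a knave.

A is a knave; "E is a knave, and A and D are different types" is false, as required.
B is a knave; "exactly 4 of A, B, C, D, E, F, and G are knights" is false, as required.
C is a knave, so "if G is a knave then B is a knight" must be false — and it is.
D is a knight, so "I am a knave if A and I are both knights or both knaves" must be true — and it is.
E is a knight, and the claim "it is false that C is a knight" is indeed true.
F is a knight; "either I am a knight, or exactly one of E and me is a knight" is true, as required.
G is a knave, so "D and I are both knights or both knaves, and also E is a knight" must be false — and it is.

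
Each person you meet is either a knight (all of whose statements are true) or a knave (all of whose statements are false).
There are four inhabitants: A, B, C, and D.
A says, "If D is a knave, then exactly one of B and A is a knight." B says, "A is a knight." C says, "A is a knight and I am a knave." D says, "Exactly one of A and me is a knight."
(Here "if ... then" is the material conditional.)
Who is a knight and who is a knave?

Suppose A is a knight. Then A's statement "if D is a knave, then exactly one of B and A is a knight" would have to be true. Checking the 8 ways to assign the others, none is consistent with every speaker.
(For instance, with B=knave, C=knave, D=knave, B's claim "A is a knight" comes out true where it would need to be false.)
So A must be a knave, making "if D is a knave, then exactly one of B and A is a knight" false. Taking A=knave, B=knave, C=knave, D=knave, each remaining statement checks out:
  B (knave): "A is a knight" — false. ✓
  C (knave): "A is a knight and I am a knave" — false. ✓
  D (knave): "exactly one of A and me is a knight" — false. ✓
This is the unique consistent assignment.

A is a knave, B is a knave, C is a knave, and D is a knave.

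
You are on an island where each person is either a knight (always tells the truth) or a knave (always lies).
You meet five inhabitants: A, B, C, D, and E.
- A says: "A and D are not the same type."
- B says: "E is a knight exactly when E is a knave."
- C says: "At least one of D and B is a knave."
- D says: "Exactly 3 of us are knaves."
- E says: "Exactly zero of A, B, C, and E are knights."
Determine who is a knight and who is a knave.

Suppose A is a knight. Then A's statement "A and D are not the same type" would have to be true. Checking the 16 ways to assign the others, none is consistent with every speaker.
(For instance, with B=knave, C=knight, D=knave, E=knave, D's claim "exactly 3 of us are knaves" comes out true where it would need to be false.)
So A must be a knave, making "A and D are not the same type" false. Taking A=knave, B=knave, C=knight, D=knave, E=knave, each remaining statement checks out:
  B (knave): "E is a knight exactly when E is a knave" — false. ✓
  C (knight): "at least one of D and B is a knave" — true. ✓
  D (knave): "exactly 3 of us are knaves" — false. ✓
  E (knave): "exactly zero of A, B, C, and E are knights" — false. ✓
This is the unique consistent assignment.

Knights: C. Knaves: A, B, D, and E.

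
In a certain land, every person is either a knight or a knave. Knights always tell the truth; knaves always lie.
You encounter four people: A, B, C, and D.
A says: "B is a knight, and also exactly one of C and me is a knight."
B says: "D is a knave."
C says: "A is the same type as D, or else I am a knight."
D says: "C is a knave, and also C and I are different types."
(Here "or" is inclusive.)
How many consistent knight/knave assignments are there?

2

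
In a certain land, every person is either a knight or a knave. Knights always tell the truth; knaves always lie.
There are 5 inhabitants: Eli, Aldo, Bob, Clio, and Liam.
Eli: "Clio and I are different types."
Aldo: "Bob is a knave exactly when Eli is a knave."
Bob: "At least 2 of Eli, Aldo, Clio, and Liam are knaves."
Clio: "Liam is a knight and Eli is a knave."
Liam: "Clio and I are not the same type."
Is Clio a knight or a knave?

Clio is a knave.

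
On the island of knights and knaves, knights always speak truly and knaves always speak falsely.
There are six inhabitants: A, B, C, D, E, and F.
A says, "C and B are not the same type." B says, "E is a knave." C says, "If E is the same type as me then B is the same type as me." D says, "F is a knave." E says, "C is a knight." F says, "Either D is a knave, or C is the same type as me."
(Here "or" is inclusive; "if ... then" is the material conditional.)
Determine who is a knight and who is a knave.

A is a knight, B is a knight, C is a knave, D is a knave, E is a knave, and F is a knight.

A (knight): "C and B are not the same type" — true. ✓
Since B is a knight, "E is a knave" needs to be true, which holds.
C is a knave, so "if E is the same type as me then B is the same type as me" must be False — and it is.
D is a knave, and the claim "F is a knave" is indeed False.
As a knave, E's statement "C is a knight" should be False; it is.
F (knight): "either D is a knave, or C is the same type as me" — true. ✓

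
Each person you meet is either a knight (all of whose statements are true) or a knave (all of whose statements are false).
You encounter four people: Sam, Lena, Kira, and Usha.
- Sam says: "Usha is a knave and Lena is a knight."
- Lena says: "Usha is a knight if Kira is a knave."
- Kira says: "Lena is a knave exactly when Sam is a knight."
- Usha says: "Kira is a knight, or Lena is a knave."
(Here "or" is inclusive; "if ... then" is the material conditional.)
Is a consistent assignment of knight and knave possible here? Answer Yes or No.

One consistent assignment: Sam=knave, Lena=knight, Kira=knight, Usha=knight.

Yes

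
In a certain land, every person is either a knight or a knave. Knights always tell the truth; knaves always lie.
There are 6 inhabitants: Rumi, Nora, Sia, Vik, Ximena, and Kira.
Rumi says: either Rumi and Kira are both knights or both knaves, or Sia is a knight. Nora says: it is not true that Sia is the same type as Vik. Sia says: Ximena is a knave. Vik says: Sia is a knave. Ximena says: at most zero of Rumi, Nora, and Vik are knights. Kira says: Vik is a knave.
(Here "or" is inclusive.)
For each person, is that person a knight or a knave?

Rumi is a knight, Nora is a knight, Sia is a knight, Vik is a knave, Ximena is a knave, and Kira is a knight.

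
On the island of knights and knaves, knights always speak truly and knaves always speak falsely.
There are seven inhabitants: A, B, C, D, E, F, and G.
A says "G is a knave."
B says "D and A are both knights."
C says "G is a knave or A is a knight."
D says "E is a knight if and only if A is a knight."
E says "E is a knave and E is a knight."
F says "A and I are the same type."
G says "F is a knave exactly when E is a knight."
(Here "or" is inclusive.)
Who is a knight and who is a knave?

A is a knight; "G is a knave" is true, as required.
B (knave): "D and A are both knights" — false. ✓
C is a knight, and the claim "G is a knave or A is a knight" is indeed true.
D (knave): "E is a knight if and only if A is a knight" — false. ✓
E is a knave, so "E is a knave and E is a knight" must be false — and it is.
F (knave): "A and I are the same type" — false. ✓
G is a knave; "F is a knave exactly when E is a knight" is false, as required.

A is a knight, B is a knave, C is a knight, D is a knave, E is a knave, F is a knave, and G is a knave.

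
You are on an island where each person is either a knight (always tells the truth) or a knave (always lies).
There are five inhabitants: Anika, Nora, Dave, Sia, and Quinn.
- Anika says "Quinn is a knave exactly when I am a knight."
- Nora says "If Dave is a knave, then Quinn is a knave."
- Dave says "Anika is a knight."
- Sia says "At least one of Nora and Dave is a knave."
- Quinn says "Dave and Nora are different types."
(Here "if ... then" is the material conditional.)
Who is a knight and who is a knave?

Knights: Anika, Nora, and Dave. Knaves: Sia and Quinn.

As a knight, Anika's statement "Quinn is a knave exactly when I am a knight" should be true; it is.
Nora is a knight, and the claim "if Dave is a knave, then Quinn is a knave" is indeed true.
As a knight, Dave's statement "Anika is a knight" should be true; it is.
Sia is a knave, and the claim "at least one of Nora and Dave is a knave" is indeed false.
Since Quinn is a knave, "Dave and Nora are different types" needs to be false, which holds.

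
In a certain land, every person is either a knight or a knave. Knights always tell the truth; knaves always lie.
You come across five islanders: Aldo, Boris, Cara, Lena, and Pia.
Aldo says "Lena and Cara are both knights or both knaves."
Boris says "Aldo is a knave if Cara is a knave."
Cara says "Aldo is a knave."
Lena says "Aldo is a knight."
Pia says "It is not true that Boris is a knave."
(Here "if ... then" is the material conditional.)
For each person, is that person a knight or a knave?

Knights: Boris, Cara, and Pia. Knaves: Aldo and Lena.

Aldo (knave): "Lena and Cara are both knights or both knaves" — false. ✓
Since Boris is a knight, "Aldo is a knave if Cara is a knave" needs to be true, which holds.
Cara is a knight, so "Aldo is a knave" must be true — and it is.
Lena is a knave, so "Aldo is a knight" must be false — and it is.
Since Pia is a knight, "it is not true that Boris is a knave" needs to be true, which holds.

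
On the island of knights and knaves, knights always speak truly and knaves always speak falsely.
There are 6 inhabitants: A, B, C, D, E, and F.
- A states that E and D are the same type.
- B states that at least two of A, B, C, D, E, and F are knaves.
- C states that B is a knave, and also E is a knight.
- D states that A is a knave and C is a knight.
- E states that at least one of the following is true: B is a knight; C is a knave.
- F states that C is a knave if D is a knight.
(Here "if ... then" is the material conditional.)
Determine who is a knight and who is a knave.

A is a knave, so "E and D are the same type" must be false — and it is.
B is a knight, so "at least two of A, B, C, D, E, and F are knaves" must be true — and it is.
As a knave, C's statement "B is a knave, and also E is a knight" should be false; it is.
D is a knave; "A is a knave and C is a knight" is false, as required.
E is a knight, and the claim "at least one of the following is true: B is a knight; C is a knave" is indeed true.
F is a knight; "C is a knave if D is a knight" is true, as required.

Knights: B, E, and F. Knaves: A, C, and D.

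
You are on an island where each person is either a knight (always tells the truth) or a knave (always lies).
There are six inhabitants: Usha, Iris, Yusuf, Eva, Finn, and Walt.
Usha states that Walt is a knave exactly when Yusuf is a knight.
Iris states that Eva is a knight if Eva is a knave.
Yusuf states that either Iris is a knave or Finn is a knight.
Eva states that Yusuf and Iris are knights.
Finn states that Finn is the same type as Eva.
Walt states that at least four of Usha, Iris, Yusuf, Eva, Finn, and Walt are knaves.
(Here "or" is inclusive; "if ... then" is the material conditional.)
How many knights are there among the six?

5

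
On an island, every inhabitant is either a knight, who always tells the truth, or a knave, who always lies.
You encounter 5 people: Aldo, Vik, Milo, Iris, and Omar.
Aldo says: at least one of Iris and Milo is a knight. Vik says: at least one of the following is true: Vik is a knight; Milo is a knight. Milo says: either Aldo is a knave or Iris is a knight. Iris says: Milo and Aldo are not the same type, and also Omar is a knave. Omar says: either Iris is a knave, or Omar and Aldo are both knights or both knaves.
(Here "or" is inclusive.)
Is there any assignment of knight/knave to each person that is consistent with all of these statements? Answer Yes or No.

No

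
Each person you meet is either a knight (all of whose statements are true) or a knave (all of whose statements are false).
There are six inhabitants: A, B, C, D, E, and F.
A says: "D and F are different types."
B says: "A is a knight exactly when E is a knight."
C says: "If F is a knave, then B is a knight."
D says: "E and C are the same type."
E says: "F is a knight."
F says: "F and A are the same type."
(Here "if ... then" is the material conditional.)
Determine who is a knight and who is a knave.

A is a knight, and the claim "D and F are different types" is indeed true.
B is a knave, and the claim "A is a knight exactly when E is a knight" is indeed False.
C (knave): "if F is a knave, then B is a knight" — False. ✓
Since D is a knight, "E and C are the same type" needs to be true, which holds.
E is a knave; "F is a knight" is False, as required.
F is a knave, and the claim "F and A are the same type" is indeed False.

A is a knight, B is a knave, C is a knave, D is a knight, E is a knave, and F is a knave.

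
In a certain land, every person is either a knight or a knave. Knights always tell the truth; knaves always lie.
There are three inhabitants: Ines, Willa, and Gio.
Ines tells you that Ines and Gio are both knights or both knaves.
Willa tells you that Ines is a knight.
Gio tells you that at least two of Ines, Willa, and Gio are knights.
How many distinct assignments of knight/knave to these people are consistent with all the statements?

1

Consistent assignments:
  Ines=knight, Willa=knight, Gio=knight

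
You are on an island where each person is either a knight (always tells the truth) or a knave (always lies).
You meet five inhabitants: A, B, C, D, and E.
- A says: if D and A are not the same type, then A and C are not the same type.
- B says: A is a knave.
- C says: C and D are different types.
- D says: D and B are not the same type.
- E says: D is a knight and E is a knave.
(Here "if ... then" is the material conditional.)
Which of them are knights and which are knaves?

A is a knight, B is a knave, C is a knave, D is a knave, and E is a knave.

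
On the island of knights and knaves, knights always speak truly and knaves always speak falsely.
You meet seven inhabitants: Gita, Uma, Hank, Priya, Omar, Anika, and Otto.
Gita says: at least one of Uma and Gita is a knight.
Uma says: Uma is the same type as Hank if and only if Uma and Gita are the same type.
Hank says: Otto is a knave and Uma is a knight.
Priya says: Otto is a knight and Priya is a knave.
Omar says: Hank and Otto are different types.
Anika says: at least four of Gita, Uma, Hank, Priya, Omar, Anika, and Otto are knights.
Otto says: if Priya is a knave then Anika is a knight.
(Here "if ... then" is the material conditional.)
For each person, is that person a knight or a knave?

As a knight, Gita's statement "at least one of Uma and Gita is a knight" should be true; it is.
Uma is a knave, so "Uma is the same type as Hank if and only if Uma and Gita are the same type" must be False — and it is.
Since Hank is a knave, "Otto is a knave and Uma is a knight" needs to be False, which holds.
Priya (knave): "Otto is a knight and Priya is a knave" — False. ✓
Omar is a knave, so "Hank and Otto are different types" must be False — and it is.
Anika (knave): "at least four of Gita, Uma, Hank, Priya, Omar, Anika, and Otto are knights" — False. ✓
As a knave, Otto's statement "if Priya is a knave then Anika is a knight" should be False; it is.

Gita is a knight, Uma is a knave, Hank is a knave, Priya is a knave, Omar is a knave, Anika is a knave, and Otto is a knave.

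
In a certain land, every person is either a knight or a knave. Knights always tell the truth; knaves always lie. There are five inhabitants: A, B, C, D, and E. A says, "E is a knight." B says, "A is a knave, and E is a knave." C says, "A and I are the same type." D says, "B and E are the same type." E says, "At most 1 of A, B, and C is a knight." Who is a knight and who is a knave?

A is a knight, B is a knave, C is a knave, D is a knave, and E is a knight.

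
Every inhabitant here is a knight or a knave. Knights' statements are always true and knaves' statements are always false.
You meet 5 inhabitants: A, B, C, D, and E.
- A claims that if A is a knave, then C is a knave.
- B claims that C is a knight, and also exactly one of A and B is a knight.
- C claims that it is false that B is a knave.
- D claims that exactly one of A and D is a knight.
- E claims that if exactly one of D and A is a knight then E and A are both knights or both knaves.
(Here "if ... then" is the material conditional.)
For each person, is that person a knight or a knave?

A is a knave, so "if A is a knave, then C is a knave" must be False — and it is.
As a knight, B's statement "C is a knight, and also exactly one of A and B is a knight" should be True; it is.
C is a knight, so "it is false that B is a knave" must be True — and it is.
As a knave, D's statement "exactly one of A and D is a knight" should be False; it is.
E (knight): "if exactly one of D and A is a knight then E and A are both knights or both knaves" — True. ✓

Knights: B, C, and E. Knaves: A and D.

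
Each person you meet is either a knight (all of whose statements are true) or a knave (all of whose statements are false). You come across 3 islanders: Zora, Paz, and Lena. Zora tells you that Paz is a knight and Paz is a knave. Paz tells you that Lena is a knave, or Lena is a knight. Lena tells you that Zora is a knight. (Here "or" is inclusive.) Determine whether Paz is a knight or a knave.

Paz is a knight.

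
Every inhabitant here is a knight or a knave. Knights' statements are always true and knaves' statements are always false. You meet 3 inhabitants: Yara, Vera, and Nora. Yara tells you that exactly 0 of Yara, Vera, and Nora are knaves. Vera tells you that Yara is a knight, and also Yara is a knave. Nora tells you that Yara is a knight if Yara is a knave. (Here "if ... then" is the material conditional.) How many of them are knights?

0

The unique consistent assignment is Yara=knave, Vera=knave, Nora=knave.
That has 0 knights.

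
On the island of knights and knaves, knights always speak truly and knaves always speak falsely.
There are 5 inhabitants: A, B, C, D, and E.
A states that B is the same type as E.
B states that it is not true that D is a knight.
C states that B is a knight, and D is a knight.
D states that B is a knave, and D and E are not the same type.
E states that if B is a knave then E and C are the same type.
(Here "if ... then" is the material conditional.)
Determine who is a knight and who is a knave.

A is a knight, so "B is the same type as E" must be true — and it is.
Since B is a knight, "it is not true that D is a knight" needs to be true, which holds.
Since C is a knave, "B is a knight, and D is a knight" needs to be False, which holds.
D is a knave; "B is a knave, and D and E are not the same type" is False, as required.
E is a knight; "if B is a knave then E and C are the same type" is true, as required.

A is a knight, B is a knight, C is a knave, D is a knave, and E is a knight.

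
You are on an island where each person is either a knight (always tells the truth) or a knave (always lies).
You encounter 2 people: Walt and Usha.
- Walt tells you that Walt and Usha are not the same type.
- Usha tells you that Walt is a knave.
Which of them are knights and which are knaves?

Walt is a knight and Usha is a knave.

Walt (knight): "Walt and Usha are not the same type" — true. ✓
Usha (knave): "Walt is a knave" — false. ✓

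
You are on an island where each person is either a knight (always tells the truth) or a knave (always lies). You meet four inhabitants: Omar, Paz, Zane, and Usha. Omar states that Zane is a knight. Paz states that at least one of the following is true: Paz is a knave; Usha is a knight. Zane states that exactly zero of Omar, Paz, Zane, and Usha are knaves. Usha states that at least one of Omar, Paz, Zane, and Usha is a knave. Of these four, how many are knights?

2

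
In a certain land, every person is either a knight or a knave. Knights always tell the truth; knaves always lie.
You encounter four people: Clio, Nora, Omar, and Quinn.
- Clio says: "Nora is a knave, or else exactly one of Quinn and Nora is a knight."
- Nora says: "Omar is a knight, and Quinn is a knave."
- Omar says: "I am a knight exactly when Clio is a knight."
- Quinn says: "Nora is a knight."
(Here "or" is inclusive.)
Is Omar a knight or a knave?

Omar is a knave.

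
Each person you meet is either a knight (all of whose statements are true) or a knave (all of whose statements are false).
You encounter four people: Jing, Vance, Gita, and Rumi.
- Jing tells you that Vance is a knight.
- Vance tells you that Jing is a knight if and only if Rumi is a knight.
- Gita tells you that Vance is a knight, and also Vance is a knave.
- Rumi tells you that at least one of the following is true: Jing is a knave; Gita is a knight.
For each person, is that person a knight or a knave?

Since Jing is a knave, "Vance is a knight" needs to be False, which holds.
Since Vance is a knave, "Jing is a knight if and only if Rumi is a knight" needs to be False, which holds.
Gita (knave): "Vance is a knight, and also Vance is a knave" — False. ✓
As a knight, Rumi's statement "at least one of the following is true: Jing is a knave; Gita is a knight" should be true; it is.

Knights: Rumi. Knaves: Jing, Vance, and Gita.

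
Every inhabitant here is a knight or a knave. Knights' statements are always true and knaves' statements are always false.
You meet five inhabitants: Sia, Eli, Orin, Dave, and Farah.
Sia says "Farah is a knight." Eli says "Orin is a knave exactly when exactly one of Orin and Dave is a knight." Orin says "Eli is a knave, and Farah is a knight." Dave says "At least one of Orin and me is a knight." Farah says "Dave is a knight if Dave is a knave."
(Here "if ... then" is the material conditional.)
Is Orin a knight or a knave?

Orin is a knave.

Consistent assignments: {Sia=knight, Eli=knight, Orin=knave, Dave=knight, Farah=knight}; {Sia=knave, Eli=knave, Orin=knave, Dave=knave, Farah=knave}
In every consistent assignment, Orin is a knave.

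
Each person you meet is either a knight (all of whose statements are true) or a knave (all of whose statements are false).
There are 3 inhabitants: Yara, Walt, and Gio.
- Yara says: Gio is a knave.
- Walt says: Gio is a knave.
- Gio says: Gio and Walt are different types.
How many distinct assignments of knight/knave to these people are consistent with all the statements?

1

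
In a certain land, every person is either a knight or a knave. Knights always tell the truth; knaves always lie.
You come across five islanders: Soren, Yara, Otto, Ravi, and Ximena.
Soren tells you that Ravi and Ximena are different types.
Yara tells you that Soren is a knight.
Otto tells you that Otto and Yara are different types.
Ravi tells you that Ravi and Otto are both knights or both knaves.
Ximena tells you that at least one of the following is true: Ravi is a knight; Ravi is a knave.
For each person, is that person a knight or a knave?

Soren is a knave, Yara is a knave, Otto is a knight, Ravi is a knight, and Ximena is a knight.

Since Soren is a knave, "Ravi and Ximena are different types" needs to be False, which holds.
Yara is a knave, and the claim "Soren is a knight" is indeed False.
As a knight, Otto's statement "Otto and Yara are different types" should be True; it is.
As a knight, Ravi's statement "Ravi and Otto are both knights or both knaves" should be True; it is.
Ximena is a knight, and the claim "at least one of the following is true: Ravi is a knight; Ravi is a knave" is indeed True.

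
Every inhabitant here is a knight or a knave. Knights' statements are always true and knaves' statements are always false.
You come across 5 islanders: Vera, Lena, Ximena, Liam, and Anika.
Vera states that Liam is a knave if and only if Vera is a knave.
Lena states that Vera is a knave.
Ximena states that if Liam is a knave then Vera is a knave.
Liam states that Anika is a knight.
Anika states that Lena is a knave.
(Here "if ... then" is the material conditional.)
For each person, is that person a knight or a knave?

Knights: Vera, Ximena, Liam, and Anika. Knaves: Lena.

Vera is a knight, and the claim "Liam is a knave if and only if Vera is a knave" is indeed True.
Lena is a knave, so "Vera is a knave" must be false — and it is.
Ximena is a knight, so "if Liam is a knave then Vera is a knave" must be True — and it is.
Liam is a knight, so "Anika is a knight" must be True — and it is.
Anika is a knight, so "Lena is a knave" must be True — and it is.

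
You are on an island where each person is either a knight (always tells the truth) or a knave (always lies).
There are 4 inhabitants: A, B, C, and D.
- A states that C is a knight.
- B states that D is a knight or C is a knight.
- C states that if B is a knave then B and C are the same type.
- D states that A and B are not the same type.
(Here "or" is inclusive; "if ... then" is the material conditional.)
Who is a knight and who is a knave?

Since A is a knight, "C is a knight" needs to be True, which holds.
As a knight, B's statement "D is a knight or C is a knight" should be True; it is.
C is a knight, and the claim "if B is a knave then B and C are the same type" is indeed True.
D is a knave, so "A and B are not the same type" must be false — and it is.

Knights: A, B, and C. Knaves: D.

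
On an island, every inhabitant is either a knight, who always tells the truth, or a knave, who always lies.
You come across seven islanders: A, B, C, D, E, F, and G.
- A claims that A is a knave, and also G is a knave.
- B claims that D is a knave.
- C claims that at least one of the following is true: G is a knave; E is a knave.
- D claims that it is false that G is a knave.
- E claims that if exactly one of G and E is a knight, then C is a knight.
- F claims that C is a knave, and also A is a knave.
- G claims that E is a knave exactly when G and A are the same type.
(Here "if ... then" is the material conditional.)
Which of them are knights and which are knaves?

Since A is a knave, "A is a knave, and also G is a knave" needs to be false, which holds.
B is a knave, and the claim "D is a knave" is indeed false.
As a knave, C's statement "at least one of the following is true: G is a knave; E is a knave" should be false; it is.
D (knight): "it is false that G is a knave" — true. ✓
E (knight): "if exactly one of G and E is a knight, then C is a knight" — true. ✓
As a knight, F's statement "C is a knave, and also A is a knave" should be true; it is.
G (knight): "E is a knave exactly when G and A are the same type" — true. ✓

Knights: D, E, F, and G. Knaves: A, B, and C.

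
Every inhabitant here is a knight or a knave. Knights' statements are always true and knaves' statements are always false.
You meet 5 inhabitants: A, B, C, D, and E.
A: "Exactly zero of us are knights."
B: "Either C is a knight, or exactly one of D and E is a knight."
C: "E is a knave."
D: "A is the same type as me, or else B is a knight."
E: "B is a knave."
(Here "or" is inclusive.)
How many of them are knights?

3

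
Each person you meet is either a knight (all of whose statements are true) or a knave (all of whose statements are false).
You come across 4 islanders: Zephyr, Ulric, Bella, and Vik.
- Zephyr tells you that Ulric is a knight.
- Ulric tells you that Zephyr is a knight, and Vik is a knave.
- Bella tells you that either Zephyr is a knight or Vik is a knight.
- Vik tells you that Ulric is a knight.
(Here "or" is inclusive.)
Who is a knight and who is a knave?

Zephyr is a knave, so "Ulric is a knight" must be False — and it is.
Ulric is a knave, and the claim "Zephyr is a knight, and Vik is a knave" is indeed False.
Bella (knave): "either Zephyr is a knight or Vik is a knight" — False. ✓
As a knave, Vik's statement "Ulric is a knight" should be False; it is.

Zephyr is a knave, Ulric is a knave, Bella is a knave, and Vik is a knave.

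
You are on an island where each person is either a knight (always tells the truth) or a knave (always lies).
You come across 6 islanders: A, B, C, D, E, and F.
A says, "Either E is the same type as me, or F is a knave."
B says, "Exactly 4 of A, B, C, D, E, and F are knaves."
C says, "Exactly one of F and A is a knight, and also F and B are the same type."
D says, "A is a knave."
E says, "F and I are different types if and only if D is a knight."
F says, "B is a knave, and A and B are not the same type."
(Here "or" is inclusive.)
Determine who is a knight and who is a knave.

Since A is a knight, "either E is the same type as me, or F is a knave" needs to be true, which holds.
B is a knave, so "exactly 4 of A, B, C, D, E, and F are knaves" must be False — and it is.
C is a knave, so "exactly one of F and A is a knight, and also F and B are the same type" must be False — and it is.
Since D is a knave, "A is a knave" needs to be False, which holds.
E is a knight; "F and I are different types if and only if D is a knight" is true, as required.
F is a knight, so "B is a knave, and A and B are not the same type" must be true — and it is.

A is a knight, B is a knave, C is a knave, D is a knave, E is a knight, and F is a knight.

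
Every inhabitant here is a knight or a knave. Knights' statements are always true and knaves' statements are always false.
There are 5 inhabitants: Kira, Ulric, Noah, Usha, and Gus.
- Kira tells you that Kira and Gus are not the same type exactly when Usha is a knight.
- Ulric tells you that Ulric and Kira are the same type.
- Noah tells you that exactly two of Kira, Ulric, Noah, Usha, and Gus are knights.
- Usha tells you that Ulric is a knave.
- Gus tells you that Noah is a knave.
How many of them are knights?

3

The unique consistent assignment is Kira=knight, Ulric=knight, Noah=knave, Usha=knave, Gus=knight.
That has 3 knights.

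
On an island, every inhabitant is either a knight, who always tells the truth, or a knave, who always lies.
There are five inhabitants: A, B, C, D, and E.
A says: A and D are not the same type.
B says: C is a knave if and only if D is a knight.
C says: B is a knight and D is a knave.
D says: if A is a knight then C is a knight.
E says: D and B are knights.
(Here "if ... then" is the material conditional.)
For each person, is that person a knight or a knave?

Knights: A. Knaves: B, C, D, and E.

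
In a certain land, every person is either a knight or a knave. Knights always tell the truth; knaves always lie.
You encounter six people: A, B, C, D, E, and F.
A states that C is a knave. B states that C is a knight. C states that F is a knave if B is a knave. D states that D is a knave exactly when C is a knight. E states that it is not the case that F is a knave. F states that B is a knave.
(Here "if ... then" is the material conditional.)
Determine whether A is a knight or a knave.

Consistent assignments: {A=knight, B=knave, C=knave, D=knight, E=knight, F=knight}; {A=knight, B=knave, C=knave, D=knave, E=knight, F=knight}
In every consistent assignment, A is a knight.

A is a knight.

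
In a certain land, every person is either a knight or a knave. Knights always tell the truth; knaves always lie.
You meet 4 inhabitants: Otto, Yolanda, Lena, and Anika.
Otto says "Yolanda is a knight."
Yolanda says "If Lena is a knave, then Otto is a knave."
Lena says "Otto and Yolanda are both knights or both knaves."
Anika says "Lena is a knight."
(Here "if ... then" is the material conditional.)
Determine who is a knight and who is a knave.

Otto is a knight, Yolanda is a knight, Lena is a knight, and Anika is a knight.

Otto is a knight; "Yolanda is a knight" is true, as required.
Since Yolanda is a knight, "if Lena is a knave, then Otto is a knave" needs to be true, which holds.
Lena (knight): "Otto and Yolanda are both knights or both knaves" — true. ✓
Anika (knight): "Lena is a knight" — true. ✓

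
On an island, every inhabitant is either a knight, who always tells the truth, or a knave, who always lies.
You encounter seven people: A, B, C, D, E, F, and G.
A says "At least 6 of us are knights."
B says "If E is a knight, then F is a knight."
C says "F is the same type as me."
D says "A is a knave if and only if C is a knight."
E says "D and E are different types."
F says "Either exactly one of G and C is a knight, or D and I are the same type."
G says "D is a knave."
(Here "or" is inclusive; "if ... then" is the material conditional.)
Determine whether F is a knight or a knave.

F is a knight.

Consistent assignments: {A=knave, B=knight, C=knave, D=knave, E=knight, F=knight, G=knight}; {A=knave, B=knight, C=knave, D=knave, E=knave, F=knight, G=knight}
In every consistent assignment, F is a knight.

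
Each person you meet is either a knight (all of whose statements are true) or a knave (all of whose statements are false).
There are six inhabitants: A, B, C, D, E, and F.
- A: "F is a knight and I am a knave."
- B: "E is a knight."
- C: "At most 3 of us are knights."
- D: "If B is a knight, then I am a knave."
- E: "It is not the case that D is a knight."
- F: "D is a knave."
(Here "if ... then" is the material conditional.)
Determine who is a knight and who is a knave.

A is a knave, B is a knave, C is a knight, D is a knight, E is a knave, and F is a knave.

As a knave, A's statement "F is a knight and I am a knave" should be false; it is.
B is a knave, and the claim "E is a knight" is indeed false.
C is a knight, and the claim "at most 3 of us are knights" is indeed true.
D is a knight, so "if B is a knight, then I am a knave" must be true — and it is.
As a knave, E's statement "it is not the case that D is a knight" should be false; it is.
F is a knave, so "D is a knave" must be false — and it is.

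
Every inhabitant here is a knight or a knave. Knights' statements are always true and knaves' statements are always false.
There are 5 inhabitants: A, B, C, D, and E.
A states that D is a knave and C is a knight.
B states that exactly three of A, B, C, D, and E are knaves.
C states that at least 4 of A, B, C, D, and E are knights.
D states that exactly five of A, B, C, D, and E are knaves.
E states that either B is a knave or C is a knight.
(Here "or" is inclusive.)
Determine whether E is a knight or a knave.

E is a knight.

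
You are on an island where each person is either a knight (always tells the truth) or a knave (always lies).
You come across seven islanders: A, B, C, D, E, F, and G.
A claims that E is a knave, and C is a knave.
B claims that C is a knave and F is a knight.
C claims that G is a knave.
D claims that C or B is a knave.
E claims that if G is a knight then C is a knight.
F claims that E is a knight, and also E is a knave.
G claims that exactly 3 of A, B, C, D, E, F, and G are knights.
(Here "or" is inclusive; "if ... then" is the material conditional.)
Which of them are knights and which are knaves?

A is a knight, B is a knave, C is a knave, D is a knight, E is a knave, F is a knave, and G is a knight.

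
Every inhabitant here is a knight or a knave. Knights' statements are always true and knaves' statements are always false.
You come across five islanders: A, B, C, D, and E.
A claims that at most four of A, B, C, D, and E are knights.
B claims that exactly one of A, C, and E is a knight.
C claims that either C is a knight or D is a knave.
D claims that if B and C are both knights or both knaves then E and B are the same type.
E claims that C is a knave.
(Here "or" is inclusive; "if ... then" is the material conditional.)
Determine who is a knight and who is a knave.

A is a knight, B is a knave, C is a knight, D is a knight, and E is a knave.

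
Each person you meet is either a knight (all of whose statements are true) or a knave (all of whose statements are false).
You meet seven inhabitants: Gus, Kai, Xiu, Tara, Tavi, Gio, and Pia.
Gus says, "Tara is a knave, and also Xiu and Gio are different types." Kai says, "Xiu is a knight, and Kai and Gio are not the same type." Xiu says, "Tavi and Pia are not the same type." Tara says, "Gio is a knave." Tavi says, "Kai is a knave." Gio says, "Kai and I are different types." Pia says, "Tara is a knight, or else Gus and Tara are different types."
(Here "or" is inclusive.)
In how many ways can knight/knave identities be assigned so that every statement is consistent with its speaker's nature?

2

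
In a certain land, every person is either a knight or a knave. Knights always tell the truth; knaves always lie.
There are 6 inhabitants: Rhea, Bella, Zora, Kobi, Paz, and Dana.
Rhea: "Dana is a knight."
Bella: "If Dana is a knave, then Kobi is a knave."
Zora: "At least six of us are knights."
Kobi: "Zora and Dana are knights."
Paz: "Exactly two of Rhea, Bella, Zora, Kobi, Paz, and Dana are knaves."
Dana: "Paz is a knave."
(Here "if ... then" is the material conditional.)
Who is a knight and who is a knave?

Rhea is a knight, Bella is a knight, Zora is a knave, Kobi is a knave, Paz is a knave, and Dana is a knight.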